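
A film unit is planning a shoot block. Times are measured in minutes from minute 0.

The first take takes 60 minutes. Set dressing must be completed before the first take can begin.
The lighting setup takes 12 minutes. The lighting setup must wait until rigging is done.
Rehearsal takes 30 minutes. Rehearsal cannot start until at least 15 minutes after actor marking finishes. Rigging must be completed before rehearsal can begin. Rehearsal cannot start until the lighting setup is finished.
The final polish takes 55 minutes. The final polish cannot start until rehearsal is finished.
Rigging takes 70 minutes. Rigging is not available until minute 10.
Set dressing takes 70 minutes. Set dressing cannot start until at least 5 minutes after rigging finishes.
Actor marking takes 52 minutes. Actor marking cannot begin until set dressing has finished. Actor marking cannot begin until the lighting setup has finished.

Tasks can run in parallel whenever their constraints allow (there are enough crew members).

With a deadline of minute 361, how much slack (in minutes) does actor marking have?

Rigging waits on its own release at minute 10, so it starts at minute 10 and finishes at 10 + 70 = minute 80.
The lighting setup cannot begin until rigging (finishes minute 80). It runs from minute 80 to 80 + 12 = minute 92.
Set dressing waits on rigging (finishes minute 80, plus 5-minute gap → minute 85), so it starts at minute 85 and finishes at 85 + 70 = minute 155.
Actor marking has to wait for set dressing (finishes minute 155); the lighting setup (finishes minute 92). The latest of these is minute 155, so actor marking runs minute 155 to 155 + 52 = minute 207.

Working backward from the deadline:
To finish by minute 361, the final polish (duration 55) must start no later than minute 306.
Rehearsal must finish before the final polish (must start by minute 306). With a 30-minute duration, rehearsal must start by 306 − 30 = minute 276.
Since rehearsal (must start by minute 276, minus 15-minute gap → minute 261) depends on it, actor marking must finish by minute 261. Backing off its 52-minute duration gives a latest start of minute 209.
So actor marking can start as early as minute 155 and as late as minute 209, giving 209 − 155 = 54 minutes of slack.

54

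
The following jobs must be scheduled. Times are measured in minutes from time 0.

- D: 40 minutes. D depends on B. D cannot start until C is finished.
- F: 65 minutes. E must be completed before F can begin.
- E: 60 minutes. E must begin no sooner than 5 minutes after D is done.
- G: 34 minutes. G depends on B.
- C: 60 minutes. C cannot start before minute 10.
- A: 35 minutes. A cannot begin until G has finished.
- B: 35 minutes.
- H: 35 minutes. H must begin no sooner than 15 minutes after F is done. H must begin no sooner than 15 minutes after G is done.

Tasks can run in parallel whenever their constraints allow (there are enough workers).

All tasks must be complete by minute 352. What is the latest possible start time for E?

H must finish by minute 352; it takes 35 minutes, so it must start by 352 − 35 = minute 317.
Since H (must start by minute 317, minus 15-minute gap → minute 302) depends on it, F must finish by minute 302. Backing off its 65-minute duration gives a latest start of minute 237.
E has to be done before F (must start by minute 237). That means finishing by minute 237, i.e. starting by 237 − 60 = minute 177.

177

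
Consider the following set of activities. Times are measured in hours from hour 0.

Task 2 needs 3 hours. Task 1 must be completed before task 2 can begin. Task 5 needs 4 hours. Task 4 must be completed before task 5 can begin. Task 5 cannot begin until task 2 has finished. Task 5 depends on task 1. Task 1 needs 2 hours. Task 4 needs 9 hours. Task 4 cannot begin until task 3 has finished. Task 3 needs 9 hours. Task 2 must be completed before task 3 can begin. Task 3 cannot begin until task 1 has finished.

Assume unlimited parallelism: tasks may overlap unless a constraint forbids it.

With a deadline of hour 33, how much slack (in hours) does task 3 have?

6

Nothing blocks task 1, so it runs from hour 0 to hour 2.
Task 2 waits on task 1 (finishes hour 2), so it starts at hour 2 and finishes at 2 + 3 = hour 5.
For task 3: task 2 (finishes hour 5); task 1 (finishes hour 2). Taking the maximum gives a start of hour 5, and it finishes at 5 + 9 = hour 14.

Working backward from the deadline:
To finish by hour 33, task 5 (duration 4) must start no later than hour 29.
Task 4 must finish before task 5 (must start by hour 29). With a 9-hour duration, task 4 must start by 29 − 9 = hour 20.
Task 3 must finish before task 4 (must start by hour 20). With a 9-hour duration, task 3 must start by 20 − 9 = hour 11.
So task 3 can start as early as hour 5 and as late as hour 11, giving 11 − 5 = 6 hours of slack.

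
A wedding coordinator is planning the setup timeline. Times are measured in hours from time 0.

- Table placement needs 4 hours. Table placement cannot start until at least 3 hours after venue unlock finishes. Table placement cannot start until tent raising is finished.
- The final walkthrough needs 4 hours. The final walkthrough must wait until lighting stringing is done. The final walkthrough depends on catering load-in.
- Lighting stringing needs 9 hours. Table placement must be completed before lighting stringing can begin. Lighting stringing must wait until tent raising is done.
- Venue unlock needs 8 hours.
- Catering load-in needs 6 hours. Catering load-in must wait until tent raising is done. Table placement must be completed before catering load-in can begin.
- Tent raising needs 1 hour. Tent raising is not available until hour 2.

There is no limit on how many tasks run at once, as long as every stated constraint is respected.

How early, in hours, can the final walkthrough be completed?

After its own release at hour 2, tent raising can start at hour 2 and finishes at hour 3.
Venue unlock has no prerequisites, so it starts at hour 0 and finishes at hour 8.
Table placement has to wait for venue unlock (finishes hour 8, plus 3-hour gap → hour 11); tent raising (finishes hour 3). The latest of these is hour 11, so table placement runs hour 11 to 11 + 4 = hour 15.
Catering load-in needs all of tent raising (finishes hour 3); table placement (finishes hour 15). That puts its earliest start at hour 15; it finishes at 15 + 6 = hour 21.
Lighting stringing needs all of table placement (finishes hour 15); tent raising (finishes hour 3). That puts its earliest start at hour 15; it finishes at 15 + 9 = hour 24.
For the final walkthrough: lighting stringing (finishes hour 24); catering load-in (finishes hour 21). Taking the maximum gives a start of hour 24, and it finishes at 24 + 4 = hour 28.

28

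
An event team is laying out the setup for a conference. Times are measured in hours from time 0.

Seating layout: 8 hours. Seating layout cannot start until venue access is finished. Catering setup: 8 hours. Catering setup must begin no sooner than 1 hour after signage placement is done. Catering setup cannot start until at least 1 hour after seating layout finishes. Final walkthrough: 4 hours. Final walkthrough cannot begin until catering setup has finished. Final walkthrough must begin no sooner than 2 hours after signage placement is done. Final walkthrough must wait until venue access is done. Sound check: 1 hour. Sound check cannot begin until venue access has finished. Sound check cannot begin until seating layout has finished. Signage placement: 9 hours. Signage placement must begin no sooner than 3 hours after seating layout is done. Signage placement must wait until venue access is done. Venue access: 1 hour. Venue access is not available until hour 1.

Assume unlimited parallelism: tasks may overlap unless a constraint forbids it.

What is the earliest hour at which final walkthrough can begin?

Venue access waits on its own release at hour 1, so it starts at hour 1 and finishes at 1 + 1 = hour 2.
Seating layout waits on venue access (finishes hour 2), so it starts at hour 2 and finishes at 2 + 8 = hour 10.
Signage placement has to wait for seating layout (finishes hour 10, plus 3-hour gap → hour 13); venue access (finishes hour 2). The latest of these is hour 13, so signage placement runs hour 13 to 13 + 9 = hour 22.
Catering setup cannot start until signage placement (finishes hour 22, plus 1-hour gap → hour 23); seating layout (finishes hour 10, plus 1-hour gap → hour 11). The controlling bound is hour 23, so catering setup finishes at 23 + 8 = hour 31.
Final walkthrough waits on catering setup (finishes hour 31); signage placement (finishes hour 22, plus 2-hour gap → hour 24); venue access (finishes hour 2). The latest of these is hour 31, which is the earliest final walkthrough can start.

31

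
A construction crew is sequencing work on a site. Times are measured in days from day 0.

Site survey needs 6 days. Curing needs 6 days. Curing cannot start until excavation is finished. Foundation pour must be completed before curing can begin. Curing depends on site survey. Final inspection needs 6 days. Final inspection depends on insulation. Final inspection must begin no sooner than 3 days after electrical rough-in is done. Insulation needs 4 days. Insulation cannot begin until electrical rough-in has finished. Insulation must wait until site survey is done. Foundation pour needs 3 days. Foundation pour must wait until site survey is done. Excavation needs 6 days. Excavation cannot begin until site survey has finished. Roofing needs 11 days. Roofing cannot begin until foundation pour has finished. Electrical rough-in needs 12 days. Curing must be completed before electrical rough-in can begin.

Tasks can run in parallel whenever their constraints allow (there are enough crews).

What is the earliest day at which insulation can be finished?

Site survey can start immediately at day 0; it finishes at day 6.
After site survey (finishes day 6), foundation pour can start at day 6 and finishes at day 9.
Excavation cannot begin until site survey (finishes day 6). It runs from day 6 to 6 + 6 = day 12.
Curing needs all of excavation (finishes day 12); foundation pour (finishes day 9); site survey (finishes day 6). That puts its earliest start at day 12; it finishes at 12 + 6 = day 18.
After curing (finishes day 18), electrical rough-in can start at day 18 and finishes at day 30.
For insulation: electrical rough-in (finishes day 30); site survey (finishes day 6). Taking the maximum gives a start of day 30, and it finishes at 30 + 4 = day 34.

34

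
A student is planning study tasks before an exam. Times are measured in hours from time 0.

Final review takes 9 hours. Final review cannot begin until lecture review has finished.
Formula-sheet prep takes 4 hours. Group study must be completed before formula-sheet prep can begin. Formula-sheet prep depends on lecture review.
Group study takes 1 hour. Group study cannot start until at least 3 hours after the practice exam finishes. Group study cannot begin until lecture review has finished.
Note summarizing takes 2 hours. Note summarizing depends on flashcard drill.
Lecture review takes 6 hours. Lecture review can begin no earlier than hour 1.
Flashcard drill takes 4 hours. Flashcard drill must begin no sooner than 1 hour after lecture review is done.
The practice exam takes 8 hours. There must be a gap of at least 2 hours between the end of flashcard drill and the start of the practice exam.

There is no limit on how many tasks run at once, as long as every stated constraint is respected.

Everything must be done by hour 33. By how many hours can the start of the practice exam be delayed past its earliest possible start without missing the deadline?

Lecture review cannot begin until its own release at hour 1. It runs from hour 1 to 1 + 6 = hour 7.
After lecture review (finishes hour 7, plus 1-hour gap → hour 8), flashcard drill can start at hour 8 and finishes at hour 12.
The practice exam waits on flashcard drill (finishes hour 12, plus 2-hour gap → hour 14), so it starts at hour 14 and finishes at 14 + 8 = hour 22.

Working backward from the deadline:
To finish by hour 33, formula-sheet prep (duration 4) must start no later than hour 29.
Group study must finish before formula-sheet prep (must start by hour 29). With a 1-hour duration, group study must start by 29 − 1 = hour 28.
The practice exam feeds into group study (must start by hour 28, minus 3-hour gap → hour 25); so the practice exam must finish by hour 25 and therefore start by hour 17.
So the practice exam can start as early as hour 14 and as late as hour 17, giving 17 − 14 = 3 hours of slack.

3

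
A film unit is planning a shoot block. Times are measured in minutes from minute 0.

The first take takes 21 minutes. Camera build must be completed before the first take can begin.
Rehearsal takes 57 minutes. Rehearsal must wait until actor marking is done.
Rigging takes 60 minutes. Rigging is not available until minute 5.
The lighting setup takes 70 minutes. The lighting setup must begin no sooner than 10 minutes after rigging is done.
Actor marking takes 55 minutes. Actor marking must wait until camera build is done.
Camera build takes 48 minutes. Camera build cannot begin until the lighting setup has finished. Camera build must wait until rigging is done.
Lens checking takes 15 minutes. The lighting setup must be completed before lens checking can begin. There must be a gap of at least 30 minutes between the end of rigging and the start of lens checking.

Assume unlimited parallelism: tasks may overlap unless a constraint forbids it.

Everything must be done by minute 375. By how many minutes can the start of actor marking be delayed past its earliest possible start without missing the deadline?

70

After its own release at minute 5, rigging can start at minute 5 and finishes at minute 65.
The lighting setup waits on rigging (finishes minute 65, plus 10-minute gap → minute 75), so it starts at minute 75 and finishes at 75 + 70 = minute 145.
Camera build has to wait for the lighting setup (finishes minute 145); rigging (finishes minute 65). The latest of these is minute 145, so camera build runs minute 145 to 145 + 48 = minute 193.
Actor marking cannot begin until camera build (finishes minute 193). It runs from minute 193 to 193 + 55 = minute 248.

Working backward from the deadline:
Rehearsal must finish by minute 375; it takes 57 minutes, so it must start by 375 − 57 = minute 318.
Since rehearsal (must start by minute 318) depends on it, actor marking must finish by minute 318. Backing off its 55-minute duration gives a latest start of minute 263.
So actor marking can start as early as minute 193 and as late as minute 263, giving 263 − 193 = 70 minutes of slack.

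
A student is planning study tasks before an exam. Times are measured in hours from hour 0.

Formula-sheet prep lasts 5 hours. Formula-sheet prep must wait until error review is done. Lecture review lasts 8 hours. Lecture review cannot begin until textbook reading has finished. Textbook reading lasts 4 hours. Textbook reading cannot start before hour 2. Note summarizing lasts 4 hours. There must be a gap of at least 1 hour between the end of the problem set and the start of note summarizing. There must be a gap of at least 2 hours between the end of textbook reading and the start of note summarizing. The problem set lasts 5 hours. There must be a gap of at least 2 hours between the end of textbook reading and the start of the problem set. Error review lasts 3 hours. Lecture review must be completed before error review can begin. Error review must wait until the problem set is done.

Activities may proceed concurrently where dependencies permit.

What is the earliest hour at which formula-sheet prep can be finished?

After its own release at hour 2, textbook reading can start at hour 2 and finishes at hour 6.
After textbook reading (finishes hour 6, plus 2-hour gap → hour 8), the problem set can start at hour 8 and finishes at hour 13.
Lecture review waits on textbook reading (finishes hour 6), so it starts at hour 6 and finishes at 6 + 8 = hour 14.
Error review cannot start until lecture review (finishes hour 14); the problem set (finishes hour 13). The controlling bound is hour 14, so error review finishes at 14 + 3 = hour 17.
Formula-sheet prep waits on error review (finishes hour 17), so it starts at hour 17 and finishes at 17 + 5 = hour 22.

22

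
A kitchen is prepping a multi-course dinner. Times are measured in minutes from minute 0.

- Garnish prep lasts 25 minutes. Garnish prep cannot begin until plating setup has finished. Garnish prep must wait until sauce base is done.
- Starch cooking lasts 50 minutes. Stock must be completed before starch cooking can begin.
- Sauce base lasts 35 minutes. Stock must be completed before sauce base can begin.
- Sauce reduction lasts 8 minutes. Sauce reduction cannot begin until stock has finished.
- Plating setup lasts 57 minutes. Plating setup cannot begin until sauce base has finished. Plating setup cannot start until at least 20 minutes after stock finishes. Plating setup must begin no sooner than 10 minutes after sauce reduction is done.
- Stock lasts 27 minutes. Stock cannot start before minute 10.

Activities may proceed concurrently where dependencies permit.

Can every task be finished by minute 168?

After its own release at minute 10, stock can start at minute 10 and finishes at minute 37.
Starch cooking waits on stock (finishes minute 37), so it starts at minute 37 and finishes at 37 + 50 = minute 87.
Sauce reduction waits on stock (finishes minute 37), so it starts at minute 37 and finishes at 37 + 8 = minute 45.
Sauce base waits on stock (finishes minute 37), so it starts at minute 37 and finishes at 37 + 35 = minute 72.
Plating setup needs all of sauce base (finishes minute 72); stock (finishes minute 37, plus 20-minute gap → minute 57); sauce reduction (finishes minute 45, plus 10-minute gap → minute 55). That puts its earliest start at minute 72; it finishes at 72 + 57 = minute 129.
Garnish prep cannot start until plating setup (finishes minute 129); sauce base (finishes minute 72). The controlling bound is minute 129, so garnish prep finishes at 129 + 25 = minute 154.
Every task is finished by minute 154, which is no later than the deadline of 168, so the schedule is feasible.

Yes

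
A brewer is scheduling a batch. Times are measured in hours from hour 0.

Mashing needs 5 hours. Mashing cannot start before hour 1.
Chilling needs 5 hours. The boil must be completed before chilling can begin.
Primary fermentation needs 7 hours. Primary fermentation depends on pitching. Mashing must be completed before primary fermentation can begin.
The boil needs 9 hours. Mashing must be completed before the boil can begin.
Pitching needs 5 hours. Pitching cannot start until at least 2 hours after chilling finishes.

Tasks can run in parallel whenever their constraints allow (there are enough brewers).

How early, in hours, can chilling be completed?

20

Mashing waits on its own release at hour 1, so it starts at hour 1 and finishes at 1 + 5 = hour 6.
The boil cannot begin until mashing (finishes hour 6). It runs from hour 6 to 6 + 9 = hour 15.
Chilling cannot begin until the boil (finishes hour 15). It runs from hour 15 to 15 + 5 = hour 20.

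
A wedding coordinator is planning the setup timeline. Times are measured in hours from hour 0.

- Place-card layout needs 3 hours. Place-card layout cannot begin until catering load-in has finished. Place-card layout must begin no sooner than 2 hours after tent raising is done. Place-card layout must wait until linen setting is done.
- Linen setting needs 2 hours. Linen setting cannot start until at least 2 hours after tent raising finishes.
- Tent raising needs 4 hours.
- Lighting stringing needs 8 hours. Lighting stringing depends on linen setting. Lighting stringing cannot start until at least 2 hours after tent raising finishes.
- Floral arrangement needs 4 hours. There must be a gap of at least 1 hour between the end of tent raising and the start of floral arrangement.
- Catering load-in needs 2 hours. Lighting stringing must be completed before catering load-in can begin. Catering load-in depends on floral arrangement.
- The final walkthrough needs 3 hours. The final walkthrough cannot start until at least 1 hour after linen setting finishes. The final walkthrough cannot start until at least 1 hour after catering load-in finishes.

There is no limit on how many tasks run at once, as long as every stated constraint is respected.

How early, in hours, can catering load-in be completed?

18

Tent raising has no prerequisites, so it starts at hour 0 and finishes at hour 4.
Floral arrangement waits on tent raising (finishes hour 4, plus 1-hour gap → hour 5), so it starts at hour 5 and finishes at 5 + 4 = hour 9.
Linen setting cannot begin until tent raising (finishes hour 4, plus 2-hour gap → hour 6). It runs from hour 6 to 6 + 2 = hour 8.
For lighting stringing: linen setting (finishes hour 8); tent raising (finishes hour 4, plus 2-hour gap → hour 6). Taking the maximum gives a start of hour 8, and it finishes at 8 + 8 = hour 16.
For catering load-in: lighting stringing (finishes hour 16); floral arrangement (finishes hour 9). Taking the maximum gives a start of hour 16, and it finishes at 16 + 2 = hour 18.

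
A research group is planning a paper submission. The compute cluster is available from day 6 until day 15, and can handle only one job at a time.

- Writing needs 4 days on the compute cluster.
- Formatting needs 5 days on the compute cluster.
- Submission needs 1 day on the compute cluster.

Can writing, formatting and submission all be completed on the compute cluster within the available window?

The compute cluster window is 15 − 6 = 9 days.
Running back to back, the jobs need 4 + 5 + 1 = 10 days on the compute cluster.
Since 10 > 9, they cannot all fit.

No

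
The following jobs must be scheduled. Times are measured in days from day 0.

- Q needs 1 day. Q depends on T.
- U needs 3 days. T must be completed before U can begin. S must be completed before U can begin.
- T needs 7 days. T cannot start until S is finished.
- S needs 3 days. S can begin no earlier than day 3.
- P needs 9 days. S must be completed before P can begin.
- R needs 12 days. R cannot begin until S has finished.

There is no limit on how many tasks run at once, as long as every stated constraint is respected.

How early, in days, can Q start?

13

S cannot begin until its own release at day 3. It runs from day 3 to 3 + 3 = day 6.
T cannot begin until S (finishes day 6). It runs from day 6 to 6 + 7 = day 13.
Q waits on T (finishes day 13), so the earliest it can start is day 13.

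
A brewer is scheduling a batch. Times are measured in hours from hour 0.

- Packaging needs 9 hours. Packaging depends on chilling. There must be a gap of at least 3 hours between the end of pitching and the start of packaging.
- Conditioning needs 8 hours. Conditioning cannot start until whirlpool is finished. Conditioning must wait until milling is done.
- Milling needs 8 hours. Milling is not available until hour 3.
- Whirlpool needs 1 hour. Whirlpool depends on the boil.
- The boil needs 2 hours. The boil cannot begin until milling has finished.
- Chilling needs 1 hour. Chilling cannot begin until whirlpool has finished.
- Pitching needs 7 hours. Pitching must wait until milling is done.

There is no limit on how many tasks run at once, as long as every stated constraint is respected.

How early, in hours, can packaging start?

21

Milling cannot begin until its own release at hour 3. It runs from hour 3 to 3 + 8 = hour 11.
Pitching cannot begin until milling (finishes hour 11). It runs from hour 11 to 11 + 7 = hour 18.
After milling (finishes hour 11), the boil can start at hour 11 and finishes at hour 13.
After the boil (finishes hour 13), whirlpool can start at hour 13 and finishes at hour 14.
Chilling cannot begin until whirlpool (finishes hour 14). It runs from hour 14 to 14 + 1 = hour 15.
Packaging waits on chilling (finishes hour 15); pitching (finishes hour 18, plus 3-hour gap → hour 21). The latest of these is hour 21, which is the earliest packaging can start.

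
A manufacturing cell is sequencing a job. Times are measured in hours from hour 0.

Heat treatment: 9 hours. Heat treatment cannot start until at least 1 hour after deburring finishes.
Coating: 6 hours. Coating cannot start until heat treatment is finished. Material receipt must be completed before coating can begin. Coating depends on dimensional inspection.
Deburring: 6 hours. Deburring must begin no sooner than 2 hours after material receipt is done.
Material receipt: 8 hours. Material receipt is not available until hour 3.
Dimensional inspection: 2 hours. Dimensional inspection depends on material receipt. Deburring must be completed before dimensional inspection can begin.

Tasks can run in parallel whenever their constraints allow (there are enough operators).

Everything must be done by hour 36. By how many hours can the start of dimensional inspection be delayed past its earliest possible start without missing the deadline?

9

Material receipt waits on its own release at hour 3, so it starts at hour 3 and finishes at 3 + 8 = hour 11.
Deburring cannot begin until material receipt (finishes hour 11, plus 2-hour gap → hour 13). It runs from hour 13 to 13 + 6 = hour 19.
Dimensional inspection cannot start until material receipt (finishes hour 11); deburring (finishes hour 19). The controlling bound is hour 19, so dimensional inspection finishes at 19 + 2 = hour 21.

Working backward from the deadline:
Coating must finish by hour 36; it takes 6 hours, so it must start by 36 − 6 = hour 30.
Since coating (must start by hour 30) depends on it, dimensional inspection must finish by hour 30. Backing off its 2-hour duration gives a latest start of hour 28.
So dimensional inspection can start as early as hour 19 and as late as hour 28, giving 28 − 19 = 9 hours of slack.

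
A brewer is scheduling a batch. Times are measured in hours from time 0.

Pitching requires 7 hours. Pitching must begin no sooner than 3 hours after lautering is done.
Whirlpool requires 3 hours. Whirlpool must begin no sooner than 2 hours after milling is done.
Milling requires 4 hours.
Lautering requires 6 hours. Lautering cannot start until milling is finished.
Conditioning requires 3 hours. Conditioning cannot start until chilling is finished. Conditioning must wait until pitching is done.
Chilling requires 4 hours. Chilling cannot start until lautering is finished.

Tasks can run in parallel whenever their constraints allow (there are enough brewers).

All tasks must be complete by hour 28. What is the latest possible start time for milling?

5

To finish by hour 28, conditioning (duration 3) must start no later than hour 25.
Chilling must finish before conditioning (must start by hour 25). With a 4-hour duration, chilling must start by 25 − 4 = hour 21.
Since conditioning (must start by hour 25) depends on it, pitching must finish by hour 25. Backing off its 7-hour duration gives a latest start of hour 18.
Lautering has several dependents: chilling (must start by hour 21); pitching (must start by hour 18, minus 3-hour gap → hour 15). The earliest of those limits is hour 15, so lautering must start by 15 − 6 = hour 9.
To finish by hour 28, whirlpool (duration 3) must start no later than hour 25.
Milling feeds lautering (must start by hour 9); whirlpool (must start by hour 25, minus 2-hour gap → hour 23). Taking the minimum, milling must finish by hour 9 and start by 9 − 4 = hour 5.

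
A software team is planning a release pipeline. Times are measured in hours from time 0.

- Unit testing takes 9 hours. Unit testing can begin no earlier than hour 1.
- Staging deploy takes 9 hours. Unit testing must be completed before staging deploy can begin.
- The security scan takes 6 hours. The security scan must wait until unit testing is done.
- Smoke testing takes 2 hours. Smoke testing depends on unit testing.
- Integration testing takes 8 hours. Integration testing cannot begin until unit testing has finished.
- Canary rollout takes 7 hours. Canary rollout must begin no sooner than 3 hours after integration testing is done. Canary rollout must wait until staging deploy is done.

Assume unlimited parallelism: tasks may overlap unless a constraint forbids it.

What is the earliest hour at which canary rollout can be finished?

28

Unit testing waits on its own release at hour 1, so it starts at hour 1 and finishes at 1 + 9 = hour 10.
Staging deploy waits on unit testing (finishes hour 10), so it starts at hour 10 and finishes at 10 + 9 = hour 19.
Integration testing waits on unit testing (finishes hour 10), so it starts at hour 10 and finishes at 10 + 8 = hour 18.
Canary rollout cannot start until integration testing (finishes hour 18, plus 3-hour gap → hour 21); staging deploy (finishes hour 19). The controlling bound is hour 21, so canary rollout finishes at 21 + 7 = hour 28.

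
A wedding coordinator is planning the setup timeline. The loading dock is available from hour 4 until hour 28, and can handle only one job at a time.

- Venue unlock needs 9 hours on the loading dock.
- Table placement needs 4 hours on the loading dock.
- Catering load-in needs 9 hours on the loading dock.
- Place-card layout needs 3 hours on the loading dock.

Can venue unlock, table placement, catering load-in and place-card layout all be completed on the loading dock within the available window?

The loading dock window is 28 − 4 = 24 hours.
Running back to back, the jobs need 9 + 4 + 9 + 3 = 25 hours on the loading dock.
Since 25 > 24, they cannot all fit.

No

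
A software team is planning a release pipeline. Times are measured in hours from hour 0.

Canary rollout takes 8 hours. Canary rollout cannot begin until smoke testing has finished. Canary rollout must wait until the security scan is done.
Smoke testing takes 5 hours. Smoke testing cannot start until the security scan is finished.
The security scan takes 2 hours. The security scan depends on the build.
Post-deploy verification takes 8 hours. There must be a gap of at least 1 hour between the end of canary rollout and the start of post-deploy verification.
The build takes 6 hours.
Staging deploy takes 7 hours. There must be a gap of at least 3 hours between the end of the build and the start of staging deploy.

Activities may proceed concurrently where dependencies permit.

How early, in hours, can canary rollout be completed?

21

The build can start immediately at hour 0; it finishes at hour 6.
After the build (finishes hour 6), the security scan can start at hour 6 and finishes at hour 8.
After the security scan (finishes hour 8), smoke testing can start at hour 8 and finishes at hour 13.
Canary rollout needs all of smoke testing (finishes hour 13); the security scan (finishes hour 8). That puts its earliest start at hour 13; it finishes at 13 + 8 = hour 21.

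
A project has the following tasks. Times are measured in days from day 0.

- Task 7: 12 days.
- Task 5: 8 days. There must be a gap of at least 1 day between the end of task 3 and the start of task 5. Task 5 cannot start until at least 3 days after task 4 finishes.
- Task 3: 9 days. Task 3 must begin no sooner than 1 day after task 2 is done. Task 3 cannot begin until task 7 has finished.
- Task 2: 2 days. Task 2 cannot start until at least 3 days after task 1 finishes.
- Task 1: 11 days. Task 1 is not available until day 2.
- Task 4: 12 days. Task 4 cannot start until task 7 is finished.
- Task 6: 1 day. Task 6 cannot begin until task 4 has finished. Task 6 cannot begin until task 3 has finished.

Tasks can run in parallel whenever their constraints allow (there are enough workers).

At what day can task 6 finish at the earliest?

Nothing blocks task 7, so it runs from day 0 to day 12.
After task 7 (finishes day 12), task 4 can start at day 12 and finishes at day 24.
Task 1 waits on its own release at day 2, so it starts at day 2 and finishes at 2 + 11 = day 13.
Task 2 waits on task 1 (finishes day 13, plus 3-day gap → day 16), so it starts at day 16 and finishes at 16 + 2 = day 18.
Task 3 cannot start until task 2 (finishes day 18, plus 1-day gap → day 19); task 7 (finishes day 12). The controlling bound is day 19, so task 3 finishes at 19 + 9 = day 28.
Task 6 cannot start until task 4 (finishes day 24); task 3 (finishes day 28). The controlling bound is day 28, so task 6 finishes at 28 + 1 = day 29.

29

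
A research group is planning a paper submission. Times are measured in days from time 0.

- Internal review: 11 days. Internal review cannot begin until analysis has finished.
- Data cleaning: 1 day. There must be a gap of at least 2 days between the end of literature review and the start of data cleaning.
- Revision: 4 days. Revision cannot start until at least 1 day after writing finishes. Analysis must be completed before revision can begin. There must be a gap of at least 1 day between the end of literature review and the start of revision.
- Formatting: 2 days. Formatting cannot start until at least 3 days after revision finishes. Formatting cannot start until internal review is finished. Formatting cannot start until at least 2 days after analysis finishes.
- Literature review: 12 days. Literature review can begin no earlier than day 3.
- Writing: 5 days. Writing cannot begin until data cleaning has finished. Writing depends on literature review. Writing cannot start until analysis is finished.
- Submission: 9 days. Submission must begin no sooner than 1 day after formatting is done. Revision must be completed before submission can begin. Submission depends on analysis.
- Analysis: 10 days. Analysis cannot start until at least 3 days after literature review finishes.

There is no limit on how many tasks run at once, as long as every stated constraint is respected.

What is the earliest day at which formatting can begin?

Literature review cannot begin until its own release at day 3. It runs from day 3 to 3 + 12 = day 15.
Analysis cannot begin until literature review (finishes day 15, plus 3-day gap → day 18). It runs from day 18 to 18 + 10 = day 28.
After analysis (finishes day 28), internal review can start at day 28 and finishes at day 39.
Data cleaning waits on literature review (finishes day 15, plus 2-day gap → day 17), so it starts at day 17 and finishes at 17 + 1 = day 18.
Writing needs all of data cleaning (finishes day 18); literature review (finishes day 15); analysis (finishes day 28). That puts its earliest start at day 28; it finishes at 28 + 5 = day 33.
Revision has to wait for writing (finishes day 33, plus 1-day gap → day 34); analysis (finishes day 28); literature review (finishes day 15, plus 1-day gap → day 16). The latest of these is day 34, so revision runs day 34 to 34 + 4 = day 38.
Formatting waits on revision (finishes day 38, plus 3-day gap → day 41); internal review (finishes day 39); analysis (finishes day 28, plus 2-day gap → day 30). The latest of these is day 41, which is the earliest formatting can start.

41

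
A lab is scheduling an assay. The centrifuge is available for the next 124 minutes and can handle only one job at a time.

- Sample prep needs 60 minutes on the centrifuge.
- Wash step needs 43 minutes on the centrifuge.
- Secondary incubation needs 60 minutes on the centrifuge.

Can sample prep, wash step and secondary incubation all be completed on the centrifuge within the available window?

No

Running back to back, the jobs need 60 + 43 + 60 = 163 minutes on the centrifuge.
Since 163 > 124, they cannot all fit.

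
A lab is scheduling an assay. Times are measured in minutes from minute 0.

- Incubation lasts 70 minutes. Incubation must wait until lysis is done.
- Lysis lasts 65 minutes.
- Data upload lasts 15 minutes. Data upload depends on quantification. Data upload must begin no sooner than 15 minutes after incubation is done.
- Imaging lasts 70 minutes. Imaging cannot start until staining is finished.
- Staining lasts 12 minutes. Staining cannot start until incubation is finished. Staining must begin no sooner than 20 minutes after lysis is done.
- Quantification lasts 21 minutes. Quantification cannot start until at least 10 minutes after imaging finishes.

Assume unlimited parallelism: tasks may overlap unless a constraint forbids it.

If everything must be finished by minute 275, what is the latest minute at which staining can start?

147

To finish by minute 275, data upload (duration 15) must start no later than minute 260.
Quantification must finish before data upload (must start by minute 260). With a 21-minute duration, quantification must start by 260 − 21 = minute 239.
Imaging must finish before quantification (must start by minute 239, minus 10-minute gap → minute 229). With a 70-minute duration, imaging must start by 229 − 70 = minute 159.
Staining must finish before imaging (must start by minute 159). With a 12-minute duration, staining must start by 159 − 12 = minute 147.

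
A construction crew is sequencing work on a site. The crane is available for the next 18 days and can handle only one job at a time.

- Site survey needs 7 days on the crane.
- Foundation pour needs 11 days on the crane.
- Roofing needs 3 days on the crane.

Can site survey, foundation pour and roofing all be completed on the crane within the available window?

No

Running back to back, the jobs need 7 + 11 + 3 = 21 days on the crane.
Since 21 > 18, they cannot all fit.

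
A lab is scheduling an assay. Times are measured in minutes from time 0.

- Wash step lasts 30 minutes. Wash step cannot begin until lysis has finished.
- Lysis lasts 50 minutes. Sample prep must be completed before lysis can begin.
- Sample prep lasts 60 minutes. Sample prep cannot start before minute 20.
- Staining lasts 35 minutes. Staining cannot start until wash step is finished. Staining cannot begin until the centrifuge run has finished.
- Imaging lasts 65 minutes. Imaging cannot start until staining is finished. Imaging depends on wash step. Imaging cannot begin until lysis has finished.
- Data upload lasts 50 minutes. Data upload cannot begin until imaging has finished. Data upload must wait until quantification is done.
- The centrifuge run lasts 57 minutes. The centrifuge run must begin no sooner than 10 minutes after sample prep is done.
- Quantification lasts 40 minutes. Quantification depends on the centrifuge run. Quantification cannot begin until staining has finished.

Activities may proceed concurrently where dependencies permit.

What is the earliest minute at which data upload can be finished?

310

Sample prep cannot begin until its own release at minute 20. It runs from minute 20 to 20 + 60 = minute 80.
After sample prep (finishes minute 80, plus 10-minute gap → minute 90), the centrifuge run can start at minute 90 and finishes at minute 147.
Lysis cannot begin until sample prep (finishes minute 80). It runs from minute 80 to 80 + 50 = minute 130.
Wash step cannot begin until lysis (finishes minute 130). It runs from minute 130 to 130 + 30 = minute 160.
Staining needs all of wash step (finishes minute 160); the centrifuge run (finishes minute 147). That puts its earliest start at minute 160; it finishes at 160 + 35 = minute 195.
Quantification has to wait for the centrifuge run (finishes minute 147); staining (finishes minute 195). The latest of these is minute 195, so quantification runs minute 195 to 195 + 40 = minute 235.
Imaging needs all of staining (finishes minute 195); wash step (finishes minute 160); lysis (finishes minute 130). That puts its earliest start at minute 195; it finishes at 195 + 65 = minute 260.
Data upload cannot start until imaging (finishes minute 260); quantification (finishes minute 235). The controlling bound is minute 260, so data upload finishes at 260 + 50 = minute 310.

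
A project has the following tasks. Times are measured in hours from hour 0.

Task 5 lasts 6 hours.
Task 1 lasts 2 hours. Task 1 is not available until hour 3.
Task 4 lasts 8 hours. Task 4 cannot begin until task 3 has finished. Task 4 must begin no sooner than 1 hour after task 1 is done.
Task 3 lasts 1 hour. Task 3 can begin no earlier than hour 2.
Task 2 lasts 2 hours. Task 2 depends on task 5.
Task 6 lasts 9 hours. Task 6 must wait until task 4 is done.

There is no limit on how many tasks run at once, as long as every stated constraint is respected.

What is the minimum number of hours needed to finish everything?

23

Nothing blocks task 5, so it runs from hour 0 to hour 6.
Task 2 waits on task 5 (finishes hour 6), so it starts at hour 6 and finishes at 6 + 2 = hour 8.
Task 3 cannot begin until its own release at hour 2. It runs from hour 2 to 2 + 1 = hour 3.
Task 1 cannot begin until its own release at hour 3. It runs from hour 3 to 3 + 2 = hour 5.
Task 4 cannot start until task 3 (finishes hour 3); task 1 (finishes hour 5, plus 1-hour gap → hour 6). The controlling bound is hour 6, so task 4 finishes at 6 + 8 = hour 14.
Task 6 cannot begin until task 4 (finishes hour 14). It runs from hour 14 to 14 + 9 = hour 23.
All tasks are finished once the last one completes. Finish times: Task 1 at 5, Task 2 at 8, Task 3 at 3, Task 4 at 14, Task 5 at 6, Task 6 at 23. The latest is hour 23.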